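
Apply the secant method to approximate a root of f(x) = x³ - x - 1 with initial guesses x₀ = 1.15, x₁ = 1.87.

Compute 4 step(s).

f(x) = x³ - x - 1
x₀ = 1.15, x₁ = 1.87

Secant formula: x_{n+1} = x_n - f(x_n)(x_n - x_{n-1})/(f(x_n) - f(x_{n-1}))

Iteration 1:
  f(1.150000) = -0.629125
  f(1.870000) = 3.669203
  x_2 = 1.870000 - 3.669203×(1.870000 - 1.150000)/(3.669203 - (-0.629125))
       = 1.255383
Iteration 2:
  f(1.870000) = 3.669203
  f(1.255383) = -0.276917
  x_3 = 1.255383 - (-0.276917)×(1.255383 - 1.870000)/(-0.276917 - 3.669203)
       = 1.298513
Iteration 3:
  f(1.255383) = -0.276917
  f(1.298513) = -0.109042
  x_4 = 1.298513 - (-0.109042)×(1.298513 - 1.255383)/(-0.109042 - (-0.276917))
       = 1.326528
Iteration 4:
  f(1.298513) = -0.109042
  f(1.326528) = 0.007734
  x_5 = 1.326528 - 0.007734×(1.326528 - 1.298513)/(0.007734 - (-0.109042))
       = 1.324673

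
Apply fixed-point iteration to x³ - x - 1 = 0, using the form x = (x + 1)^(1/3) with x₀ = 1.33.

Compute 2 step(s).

Equation: x³ - x - 1 = 0
Fixed-point form: x = (x + 1)^(1/3)
x₀ = 1.33

x_1 = g(1.330000) = 1.325721
x_2 = g(1.325721) = 1.324908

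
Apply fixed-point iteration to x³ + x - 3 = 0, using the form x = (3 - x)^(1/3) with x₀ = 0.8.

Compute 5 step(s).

Equation: x³ + x - 3 = 0
Fixed-point form: x = (3 - x)^(1/3)
x₀ = 0.8

x_1 = g(0.800000) = 1.300591
x_2 = g(1.300591) = 1.193345
x_3 = g(1.193345) = 1.217938
x_4 = g(1.217938) = 1.212386
x_5 = g(1.212386) = 1.213644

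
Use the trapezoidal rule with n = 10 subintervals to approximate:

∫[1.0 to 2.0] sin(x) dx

f(x) = sin(x)
a = 1.0, b = 2.0, n = 10
h = (b - a)/n = 0.100000

Trapezoidal rule: (h/2)[f(x₀) + 2f(x₁) + 2f(x₂) + ... + f(xₙ)]

x_0 = 1.0000, f(x_0) = 0.841471, coefficient = 1
x_1 = 1.1000, f(x_1) = 0.891207, coefficient = 2
x_2 = 1.2000, f(x_2) = 0.932039, coefficient = 2
x_3 = 1.3000, f(x_3) = 0.963558, coefficient = 2
x_4 = 1.4000, f(x_4) = 0.985450, coefficient = 2
x_5 = 1.5000, f(x_5) = 0.997495, coefficient = 2
x_6 = 1.6000, f(x_6) = 0.999574, coefficient = 2
x_7 = 1.7000, f(x_7) = 0.991665, coefficient = 2
x_8 = 1.8000, f(x_8) = 0.973848, coefficient = 2
x_9 = 1.9000, f(x_9) = 0.946300, coefficient = 2
x_10 = 2.0000, f(x_10) = 0.909297, coefficient = 1

I ≈ (0.100000/2) × 19.113039 = 0.955652
Exact value: 0.956449
Error: 0.000797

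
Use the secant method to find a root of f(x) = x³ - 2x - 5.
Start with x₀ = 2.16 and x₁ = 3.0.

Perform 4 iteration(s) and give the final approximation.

f(x) = x³ - 2x - 5
x₀ = 2.16, x₁ = 3.0

Secant formula: x_{n+1} = x_n - f(x_n)(x_n - x_{n-1})/(f(x_n) - f(x_{n-1}))

Iteration 1:
  f(2.160000) = 0.757696
  f(3.000000) = 16.000000
  x_2 = 3.000000 - 16.000000×(3.000000 - 2.160000)/(16.000000 - 0.757696)
       = 2.118244
Iteration 2:
  f(3.000000) = 16.000000
  f(2.118244) = 0.267978
  x_3 = 2.118244 - 0.267978×(2.118244 - 3.000000)/(0.267978 - 16.000000)
       = 2.103224
Iteration 3:
  f(2.118244) = 0.267978
  f(2.103224) = 0.097269
  x_4 = 2.103224 - 0.097269×(2.103224 - 2.118244)/(0.097269 - 0.267978)
       = 2.094666
Iteration 4:
  f(2.103224) = 0.097269
  f(2.094666) = 0.001274
  x_5 = 2.094666 - 0.001274×(2.094666 - 2.103224)/(0.001274 - 0.097269)
       = 2.094552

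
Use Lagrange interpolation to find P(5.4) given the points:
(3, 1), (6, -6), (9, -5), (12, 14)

Lagrange interpolation formula:
P(x) = Σ yᵢ × Lᵢ(x)
where Lᵢ(x) = Π_{j≠i} (x - xⱼ)/(xᵢ - xⱼ)

L_0(5.4) = (5.4 - 6)/(3 - 6) × (5.4 - 9)/(3 - 9) × (5.4 - 12)/(3 - 12) = 0.088000
L_1(5.4) = (5.4 - 3)/(6 - 3) × (5.4 - 9)/(6 - 9) × (5.4 - 12)/(6 - 12) = 1.056000
L_2(5.4) = (5.4 - 3)/(9 - 3) × (5.4 - 6)/(9 - 6) × (5.4 - 12)/(9 - 12) = -0.176000
L_3(5.4) = (5.4 - 3)/(12 - 3) × (5.4 - 6)/(12 - 6) × (5.4 - 9)/(12 - 9) = 0.032000

P(5.4) = 1×L_0(5.4) + (-6)×L_1(5.4) + (-5)×L_2(5.4) + 14×L_3(5.4)
P(5.4) = -4.920000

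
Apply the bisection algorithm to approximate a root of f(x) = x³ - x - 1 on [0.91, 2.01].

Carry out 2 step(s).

f(x) = x³ - x - 1
Initial interval: [0.91, 2.01]

Iteration 1:
  c_1 = (0.910000 + 2.010000)/2 = 1.460000
  f(c_1) = f(1.460000) = 0.652136
  f(a) × f(c) < 0, new interval: [0.910000, 1.460000]
Iteration 2:
  c_2 = (0.910000 + 1.460000)/2 = 1.185000
  f(c_2) = f(1.185000) = -0.520993
  f(a) × f(c) ≥ 0, new interval: [1.185000, 1.460000]

After 2 iteration(s), the approximation is c_2 = 1.185000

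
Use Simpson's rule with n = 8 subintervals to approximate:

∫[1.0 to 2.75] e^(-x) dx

f(x) = e^(-x)
a = 1.0, b = 2.75, n = 8
h = (b - a)/n = 0.218750

Simpson's rule: (h/3)[f(x₀) + 4f(x₁) + 2f(x₂) + ... + f(xₙ)]

x_0 = 1.0000, f(x_0) = 0.367879, coefficient = 1
x_1 = 1.2188, f(x_1) = 0.295599, coefficient = 4
x_2 = 1.4375, f(x_2) = 0.237521, coefficient = 2
x_3 = 1.6562, f(x_3) = 0.190853, coefficient = 4
x_4 = 1.8750, f(x_4) = 0.153355, coefficient = 2
x_5 = 2.0938, f(x_5) = 0.123224, coefficient = 4
x_6 = 2.3125, f(x_6) = 0.099013, coefficient = 2
x_7 = 2.5312, f(x_7) = 0.079560, coefficient = 4
x_8 = 2.7500, f(x_8) = 0.063928, coefficient = 1

I ≈ (0.218750/3) × 4.168532 = 0.303955
Exact value: 0.303952
Error: 0.000004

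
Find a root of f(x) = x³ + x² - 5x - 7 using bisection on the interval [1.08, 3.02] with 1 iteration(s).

f(x) = x³ + x² - 5x - 7
Initial interval: [1.08, 3.02]

Iteration 1:
  c_1 = (1.080000 + 3.020000)/2 = 2.050000
  f(c_1) = f(2.050000) = -4.432375
  f(a) × f(c) ≥ 0, new interval: [2.050000, 3.020000]

After 1 iteration(s), the approximation is c_1 = 2.050000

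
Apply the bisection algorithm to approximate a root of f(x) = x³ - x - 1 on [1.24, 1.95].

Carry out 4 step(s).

f(x) = x³ - x - 1
Initial interval: [1.24, 1.95]

Iteration 1:
  c_1 = (1.240000 + 1.950000)/2 = 1.595000
  f(c_1) = f(1.595000) = 1.462720
  f(a) × f(c) < 0, new interval: [1.240000, 1.595000]
Iteration 2:
  c_2 = (1.240000 + 1.595000)/2 = 1.417500
  f(c_2) = f(1.417500) = 0.430692
  f(a) × f(c) < 0, new interval: [1.240000, 1.417500]
Iteration 3:
  c_3 = (1.240000 + 1.417500)/2 = 1.328750
  f(c_3) = f(1.328750) = 0.017260
  f(a) × f(c) < 0, new interval: [1.240000, 1.328750]
Iteration 4:
  c_4 = (1.240000 + 1.328750)/2 = 1.284375
  f(c_4) = f(1.284375) = -0.165645
  f(a) × f(c) ≥ 0, new interval: [1.284375, 1.328750]

After 4 iteration(s), the approximation is c_4 = 1.284375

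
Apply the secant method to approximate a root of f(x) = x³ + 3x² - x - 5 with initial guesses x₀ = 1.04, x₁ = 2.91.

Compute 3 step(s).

f(x) = x³ + 3x² - x - 5
x₀ = 1.04, x₁ = 2.91

Secant formula: x_{n+1} = x_n - f(x_n)(x_n - x_{n-1})/(f(x_n) - f(x_{n-1}))

Iteration 1:
  f(1.040000) = -1.670336
  f(2.910000) = 42.136471
  x_2 = 2.910000 - 42.136471×(2.910000 - 1.040000)/(42.136471 - (-1.670336))
       = 1.111302
Iteration 2:
  f(2.910000) = 42.136471
  f(1.111302) = -1.033873
  x_3 = 1.111302 - (-1.033873)×(1.111302 - 2.910000)/(-1.033873 - 42.136471)
       = 1.154379
Iteration 3:
  f(1.111302) = -1.033873
  f(1.154379) = -0.618293
  x_4 = 1.154379 - (-0.618293)×(1.154379 - 1.111302)/(-0.618293 - (-1.033873))
       = 1.218467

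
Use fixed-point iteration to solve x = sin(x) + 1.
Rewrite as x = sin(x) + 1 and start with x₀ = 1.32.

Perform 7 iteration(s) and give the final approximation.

Equation: x = sin(x) + 1
Fixed-point form: x = sin(x) + 1
x₀ = 1.32

x_1 = g(1.320000) = 1.968715
x_2 = g(1.968715) = 1.921869
x_3 = g(1.921869) = 1.939004
x_4 = g(1.939004) = 1.932974
x_5 = g(1.932974) = 1.935127
x_6 = g(1.935127) = 1.934362
x_7 = g(1.934362) = 1.934635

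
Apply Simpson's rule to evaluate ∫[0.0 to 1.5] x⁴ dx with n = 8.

f(x) = x⁴
a = 0.0, b = 1.5, n = 8
h = (b - a)/n = 0.187500

Simpson's rule: (h/3)[f(x₀) + 4f(x₁) + 2f(x₂) + ... + f(xₙ)]

x_0 = 0.0000, f(x_0) = 0.000000, coefficient = 1
x_1 = 0.1875, f(x_1) = 0.001236, coefficient = 4
x_2 = 0.3750, f(x_2) = 0.019775, coefficient = 2
x_3 = 0.5625, f(x_3) = 0.100113, coefficient = 4
x_4 = 0.7500, f(x_4) = 0.316406, coefficient = 2
x_5 = 0.9375, f(x_5) = 0.772476, coefficient = 4
x_6 = 1.1250, f(x_6) = 1.601807, coefficient = 2
x_7 = 1.3125, f(x_7) = 2.967545, coefficient = 4
x_8 = 1.5000, f(x_8) = 5.062500, coefficient = 1

I ≈ (0.187500/3) × 24.303955 = 1.518997
Exact value: 1.518750
Error: 0.000247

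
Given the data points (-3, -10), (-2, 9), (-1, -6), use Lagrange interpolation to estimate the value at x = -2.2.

Lagrange interpolation formula:
P(x) = Σ yᵢ × Lᵢ(x)
where Lᵢ(x) = Π_{j≠i} (x - xⱼ)/(xᵢ - xⱼ)

L_0(-2.2) = (-2.2 - (-2))/(-3 - (-2)) × (-2.2 - (-1))/(-3 - (-1)) = 0.120000
L_1(-2.2) = (-2.2 - (-3))/(-2 - (-3)) × (-2.2 - (-1))/(-2 - (-1)) = 0.960000
L_2(-2.2) = (-2.2 - (-3))/(-1 - (-3)) × (-2.2 - (-2))/(-1 - (-2)) = -0.080000

P(-2.2) = (-10)×L_0(-2.2) + 9×L_1(-2.2) + (-6)×L_2(-2.2)
P(-2.2) = 7.920000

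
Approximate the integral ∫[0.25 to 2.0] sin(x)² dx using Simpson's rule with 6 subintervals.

f(x) = sin(x)²
a = 0.25, b = 2.0, n = 6
h = (b - a)/n = 0.291667

Simpson's rule: (h/3)[f(x₀) + 4f(x₁) + 2f(x₂) + ... + f(xₙ)]

x_0 = 0.2500, f(x_0) = 0.061209, coefficient = 1
x_1 = 0.5417, f(x_1) = 0.265807, coefficient = 4
x_2 = 0.8333, f(x_2) = 0.547862, coefficient = 2
x_3 = 1.1250, f(x_3) = 0.814087, coefficient = 4
x_4 = 1.4167, f(x_4) = 0.976432, coefficient = 2
x_5 = 1.7083, f(x_5) = 0.981203, coefficient = 4
x_6 = 2.0000, f(x_6) = 0.826822, coefficient = 1

I ≈ (0.291667/3) × 12.181003 = 1.184264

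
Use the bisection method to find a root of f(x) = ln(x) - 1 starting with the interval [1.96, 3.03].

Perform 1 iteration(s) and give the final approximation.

f(x) = ln(x) - 1
Initial interval: [1.96, 3.03]

Iteration 1:
  c_1 = (1.960000 + 3.030000)/2 = 2.495000
  f(c_1) = f(2.495000) = -0.085711
  f(a) × f(c) ≥ 0, new interval: [2.495000, 3.030000]

After 1 iteration(s), the approximation is c_1 = 2.495000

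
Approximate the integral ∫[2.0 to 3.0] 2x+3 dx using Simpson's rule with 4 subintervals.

f(x) = 2x+3
a = 2.0, b = 3.0, n = 4
h = (b - a)/n = 0.250000

Simpson's rule: (h/3)[f(x₀) + 4f(x₁) + 2f(x₂) + ... + f(xₙ)]

x_0 = 2.0000, f(x_0) = 7.000000, coefficient = 1
x_1 = 2.2500, f(x_1) = 7.500000, coefficient = 4
x_2 = 2.5000, f(x_2) = 8.000000, coefficient = 2
x_3 = 2.7500, f(x_3) = 8.500000, coefficient = 4
x_4 = 3.0000, f(x_4) = 9.000000, coefficient = 1

I ≈ (0.250000/3) × 96.000000 = 8.000000
Exact value: 8.000000
Error: 0.000000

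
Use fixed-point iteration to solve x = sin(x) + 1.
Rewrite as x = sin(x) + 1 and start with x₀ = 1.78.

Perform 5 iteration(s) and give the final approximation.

Equation: x = sin(x) + 1
Fixed-point form: x = sin(x) + 1
x₀ = 1.78

x_1 = g(1.780000) = 1.978197
x_2 = g(1.978197) = 1.918154
x_3 = g(1.918154) = 1.940275
x_4 = g(1.940275) = 1.932516
x_5 = g(1.932516) = 1.935290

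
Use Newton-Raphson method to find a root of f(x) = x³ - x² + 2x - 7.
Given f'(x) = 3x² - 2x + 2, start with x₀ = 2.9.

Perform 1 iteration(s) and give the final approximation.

f(x) = x³ - x² + 2x - 7
f'(x) = 3x² - 2x + 2
x₀ = 2.9

Newton-Raphson formula: x_{n+1} = x_n - f(x_n)/f'(x_n)

Iteration 1:
  f(2.900000) = 14.779000
  f'(2.900000) = 21.430000
  x_1 = 2.900000 - 14.779000/21.430000 = 2.210359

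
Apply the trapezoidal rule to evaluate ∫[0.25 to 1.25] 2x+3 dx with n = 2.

f(x) = 2x+3
a = 0.25, b = 1.25, n = 2
h = (b - a)/n = 0.500000

Trapezoidal rule: (h/2)[f(x₀) + 2f(x₁) + 2f(x₂) + ... + f(xₙ)]

x_0 = 0.2500, f(x_0) = 3.500000, coefficient = 1
x_1 = 0.7500, f(x_1) = 4.500000, coefficient = 2
x_2 = 1.2500, f(x_2) = 5.500000, coefficient = 1

I ≈ (0.500000/2) × 18.000000 = 4.500000
Exact value: 4.500000
Error: 0.000000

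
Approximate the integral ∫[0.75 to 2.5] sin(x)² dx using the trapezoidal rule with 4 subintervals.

f(x) = sin(x)²
a = 0.75, b = 2.5, n = 4
h = (b - a)/n = 0.437500

Trapezoidal rule: (h/2)[f(x₀) + 2f(x₁) + 2f(x₂) + ... + f(xₙ)]

x_0 = 0.7500, f(x_0) = 0.464631, coefficient = 1
x_1 = 1.1875, f(x_1) = 0.860139, coefficient = 2
x_2 = 1.6250, f(x_2) = 0.997065, coefficient = 2
x_3 = 2.0625, f(x_3) = 0.777095, coefficient = 2
x_4 = 2.5000, f(x_4) = 0.358169, coefficient = 1

I ≈ (0.437500/2) × 6.091398 = 1.332493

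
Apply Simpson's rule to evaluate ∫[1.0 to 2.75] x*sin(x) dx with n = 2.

f(x) = x*sin(x)
a = 1.0, b = 2.75, n = 2
h = (b - a)/n = 0.875000

Simpson's rule: (h/3)[f(x₀) + 4f(x₁) + 2f(x₂) + ... + f(xₙ)]

x_0 = 1.0000, f(x_0) = 0.841471, coefficient = 1
x_1 = 1.8750, f(x_1) = 1.788911, coefficient = 4
x_2 = 2.7500, f(x_2) = 1.049568, coefficient = 1

I ≈ (0.875000/3) × 9.046682 = 2.638616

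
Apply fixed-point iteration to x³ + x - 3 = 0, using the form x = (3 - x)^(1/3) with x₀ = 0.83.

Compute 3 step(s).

Equation: x³ + x - 3 = 0
Fixed-point form: x = (3 - x)^(1/3)
x₀ = 0.83

x_1 = g(0.830000) = 1.294653
x_2 = g(1.294653) = 1.194733
x_3 = g(1.194733) = 1.217626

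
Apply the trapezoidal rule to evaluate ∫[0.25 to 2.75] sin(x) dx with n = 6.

f(x) = sin(x)
a = 0.25, b = 2.75, n = 6
h = (b - a)/n = 0.416667

Trapezoidal rule: (h/2)[f(x₀) + 2f(x₁) + 2f(x₂) + ... + f(xₙ)]

x_0 = 0.2500, f(x_0) = 0.247404, coefficient = 1
x_1 = 0.6667, f(x_1) = 0.618370, coefficient = 2
x_2 = 1.0833, f(x_2) = 0.883524, coefficient = 2
x_3 = 1.5000, f(x_3) = 0.997495, coefficient = 2
x_4 = 1.9167, f(x_4) = 0.940781, coefficient = 2
x_5 = 2.3333, f(x_5) = 0.723086, coefficient = 2
x_6 = 2.7500, f(x_6) = 0.381661, coefficient = 1

I ≈ (0.416667/2) × 8.955576 = 1.865745
Exact value: 1.893215
Error: 0.027470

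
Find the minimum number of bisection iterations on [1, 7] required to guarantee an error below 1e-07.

We need (b-a)/2^n ≤ 1e-07
(7 - 1)/2^n ≤ 1e-07
6/2^n ≤ 1e-07
2^n ≥ 60000000
n ≥ log₂(60000000) = 25.84
n ≥ 26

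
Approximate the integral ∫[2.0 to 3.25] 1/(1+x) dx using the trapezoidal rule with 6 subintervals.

f(x) = 1/(1+x)
a = 2.0, b = 3.25, n = 6
h = (b - a)/n = 0.208333

Trapezoidal rule: (h/2)[f(x₀) + 2f(x₁) + 2f(x₂) + ... + f(xₙ)]

x_0 = 2.0000, f(x_0) = 0.333333, coefficient = 1
x_1 = 2.2083, f(x_1) = 0.311688, coefficient = 2
x_2 = 2.4167, f(x_2) = 0.292683, coefficient = 2
x_3 = 2.6250, f(x_3) = 0.275862, coefficient = 2
x_4 = 2.8333, f(x_4) = 0.260870, coefficient = 2
x_5 = 3.0417, f(x_5) = 0.247423, coefficient = 2
x_6 = 3.2500, f(x_6) = 0.235294, coefficient = 1

I ≈ (0.208333/2) × 3.345679 = 0.348508
Exact value: 0.348307
Error: 0.000201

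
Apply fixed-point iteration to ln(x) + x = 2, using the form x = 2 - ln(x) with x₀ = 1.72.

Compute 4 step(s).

Equation: ln(x) + x = 2
Fixed-point form: x = 2 - ln(x)
x₀ = 1.72

x_1 = g(1.720000) = 1.457676
x_2 = g(1.457676) = 1.623157
x_3 = g(1.623157) = 1.515627
x_4 = g(1.515627) = 1.584171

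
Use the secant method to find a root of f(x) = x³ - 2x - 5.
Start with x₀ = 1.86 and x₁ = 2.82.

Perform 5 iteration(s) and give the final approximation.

f(x) = x³ - 2x - 5
x₀ = 1.86, x₁ = 2.82

Secant formula: x_{n+1} = x_n - f(x_n)(x_n - x_{n-1})/(f(x_n) - f(x_{n-1}))

Iteration 1:
  f(1.860000) = -2.285144
  f(2.820000) = 11.785768
  x_2 = 2.820000 - 11.785768×(2.820000 - 1.860000)/(11.785768 - (-2.285144))
       = 2.015906
Iteration 2:
  f(2.820000) = 11.785768
  f(2.015906) = -0.839419
  x_3 = 2.015906 - (-0.839419)×(2.015906 - 2.820000)/(-0.839419 - 11.785768)
       = 2.069368
Iteration 3:
  f(2.015906) = -0.839419
  f(2.069368) = -0.277112
  x_4 = 2.069368 - (-0.277112)×(2.069368 - 2.015906)/(-0.277112 - (-0.839419))
       = 2.095715
Iteration 4:
  f(2.069368) = -0.277112
  f(2.095715) = 0.012997
  x_5 = 2.095715 - 0.012997×(2.095715 - 2.069368)/(0.012997 - (-0.277112))
       = 2.094535
Iteration 5:
  f(2.095715) = 0.012997
  f(2.094535) = -0.000186
  x_6 = 2.094535 - (-0.000186)×(2.094535 - 2.095715)/(-0.000186 - 0.012997)
       = 2.094551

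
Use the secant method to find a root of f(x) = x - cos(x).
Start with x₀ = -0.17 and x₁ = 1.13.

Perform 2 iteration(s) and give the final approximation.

f(x) = x - cos(x)
x₀ = -0.17, x₁ = 1.13

Secant formula: x_{n+1} = x_n - f(x_n)(x_n - x_{n-1})/(f(x_n) - f(x_{n-1}))

Iteration 1:
  f(-0.170000) = -1.155585
  f(1.130000) = 0.703340
  x_2 = 1.130000 - 0.703340×(1.130000 - (-0.170000))/(0.703340 - (-1.155585))
       = 0.638134
Iteration 2:
  f(1.130000) = 0.703340
  f(0.638134) = -0.165075
  x_3 = 0.638134 - (-0.165075)×(0.638134 - 1.130000)/(-0.165075 - 0.703340)
       = 0.731632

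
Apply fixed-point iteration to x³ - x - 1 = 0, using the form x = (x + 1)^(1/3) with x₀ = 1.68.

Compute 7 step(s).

Equation: x³ - x - 1 = 0
Fixed-point form: x = (x + 1)^(1/3)
x₀ = 1.68

x_1 = g(1.680000) = 1.389030
x_2 = g(1.389030) = 1.336823
x_3 = g(1.336823) = 1.327013
x_4 = g(1.327013) = 1.325154
x_5 = g(1.325154) = 1.324801
x_6 = g(1.324801) = 1.324734
x_7 = g(1.324734) = 1.324721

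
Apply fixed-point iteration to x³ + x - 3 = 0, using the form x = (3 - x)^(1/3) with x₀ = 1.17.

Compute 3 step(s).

Equation: x³ + x - 3 = 0
Fixed-point form: x = (3 - x)^(1/3)
x₀ = 1.17

x_1 = g(1.170000) = 1.223161
x_2 = g(1.223161) = 1.211200
x_3 = g(1.211200) = 1.213912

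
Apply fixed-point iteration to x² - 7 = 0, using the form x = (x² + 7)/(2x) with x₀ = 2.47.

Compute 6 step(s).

Equation: x² - 7 = 0
Fixed-point form: x = (x² + 7)/(2x)
x₀ = 2.47

x_1 = g(2.470000) = 2.652004
x_2 = g(2.652004) = 2.645759
x_3 = g(2.645759) = 2.645751
x_4 = g(2.645751) = 2.645751
x_5 = g(2.645751) = 2.645751
x_6 = g(2.645751) = 2.645751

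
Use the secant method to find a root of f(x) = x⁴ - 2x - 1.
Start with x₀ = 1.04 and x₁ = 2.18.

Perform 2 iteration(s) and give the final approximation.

f(x) = x⁴ - 2x - 1
x₀ = 1.04, x₁ = 2.18

Secant formula: x_{n+1} = x_n - f(x_n)(x_n - x_{n-1})/(f(x_n) - f(x_{n-1}))

Iteration 1:
  f(1.040000) = -1.910141
  f(2.180000) = 17.225306
  x_2 = 2.180000 - 17.225306×(2.180000 - 1.040000)/(17.225306 - (-1.910141))
       = 1.153797
Iteration 2:
  f(2.180000) = 17.225306
  f(1.153797) = -1.535373
  x_3 = 1.153797 - (-1.535373)×(1.153797 - 2.180000)/(-1.535373 - 17.225306)
       = 1.237782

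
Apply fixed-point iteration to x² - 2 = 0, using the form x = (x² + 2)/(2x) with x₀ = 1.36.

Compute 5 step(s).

Equation: x² - 2 = 0
Fixed-point form: x = (x² + 2)/(2x)
x₀ = 1.36

x_1 = g(1.360000) = 1.415294
x_2 = g(1.415294) = 1.414214
x_3 = g(1.414214) = 1.414214
x_4 = g(1.414214) = 1.414214
x_5 = g(1.414214) = 1.414214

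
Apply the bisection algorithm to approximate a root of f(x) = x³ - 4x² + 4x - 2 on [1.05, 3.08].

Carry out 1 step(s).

f(x) = x³ - 4x² + 4x - 2
Initial interval: [1.05, 3.08]

Iteration 1:
  c_1 = (1.050000 + 3.080000)/2 = 2.065000
  f(c_1) = f(2.065000) = -1.991275
  f(a) × f(c) ≥ 0, new interval: [2.065000, 3.080000]

After 1 iteration(s), the approximation is c_1 = 2.065000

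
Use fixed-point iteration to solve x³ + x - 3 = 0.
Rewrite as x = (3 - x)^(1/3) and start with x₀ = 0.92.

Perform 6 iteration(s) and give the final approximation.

Equation: x³ + x - 3 = 0
Fixed-point form: x = (3 - x)^(1/3)
x₀ = 0.92

x_1 = g(0.920000) = 1.276501
x_2 = g(1.276501) = 1.198957
x_3 = g(1.198957) = 1.216675
x_4 = g(1.216675) = 1.212672
x_5 = g(1.212672) = 1.213579
x_6 = g(1.213579) = 1.213374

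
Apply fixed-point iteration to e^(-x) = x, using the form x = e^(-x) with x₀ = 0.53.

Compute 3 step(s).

Equation: e^(-x) = x
Fixed-point form: x = e^(-x)
x₀ = 0.53

x_1 = g(0.530000) = 0.588605
x_2 = g(0.588605) = 0.555101
x_3 = g(0.555101) = 0.574014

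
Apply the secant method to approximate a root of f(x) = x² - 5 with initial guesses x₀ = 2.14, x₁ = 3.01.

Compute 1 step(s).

f(x) = x² - 5
x₀ = 2.14, x₁ = 3.01

Secant formula: x_{n+1} = x_n - f(x_n)(x_n - x_{n-1})/(f(x_n) - f(x_{n-1}))

Iteration 1:
  f(2.140000) = -0.420400
  f(3.010000) = 4.060100
  x_2 = 3.010000 - 4.060100×(3.010000 - 2.140000)/(4.060100 - (-0.420400))
       = 2.221631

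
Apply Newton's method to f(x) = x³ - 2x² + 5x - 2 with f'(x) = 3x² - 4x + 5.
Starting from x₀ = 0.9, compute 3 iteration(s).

f(x) = x³ - 2x² + 5x - 2
f'(x) = 3x² - 4x + 5
x₀ = 0.9

Newton-Raphson formula: x_{n+1} = x_n - f(x_n)/f'(x_n)

Iteration 1:
  f(0.900000) = 1.609000
  f'(0.900000) = 3.830000
  x_1 = 0.900000 - 1.609000/3.830000 = 0.479896
Iteration 2:
  f(0.479896) = 0.049398
  f'(0.479896) = 3.771317
  x_2 = 0.479896 - 0.049398/3.771317 = 0.466797
Iteration 3:
  f(0.466797) = -0.000098
  f'(0.466797) = 3.786510
  x_3 = 0.466797 - (-0.000098)/3.786510 = 0.466823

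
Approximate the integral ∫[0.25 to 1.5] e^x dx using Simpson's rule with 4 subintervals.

f(x) = e^x
a = 0.25, b = 1.5, n = 4
h = (b - a)/n = 0.312500

Simpson's rule: (h/3)[f(x₀) + 4f(x₁) + 2f(x₂) + ... + f(xₙ)]

x_0 = 0.2500, f(x_0) = 1.284025, coefficient = 1
x_1 = 0.5625, f(x_1) = 1.755055, coefficient = 4
x_2 = 0.8750, f(x_2) = 2.398875, coefficient = 2
x_3 = 1.1875, f(x_3) = 3.278874, coefficient = 4
x_4 = 1.5000, f(x_4) = 4.481689, coefficient = 1

I ≈ (0.312500/3) × 30.699179 = 3.197831
Exact value: 3.197664
Error: 0.000167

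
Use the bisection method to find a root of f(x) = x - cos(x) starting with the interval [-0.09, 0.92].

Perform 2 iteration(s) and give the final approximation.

f(x) = x - cos(x)
Initial interval: [-0.09, 0.92]

Iteration 1:
  c_1 = (-0.090000 + 0.920000)/2 = 0.415000
  f(c_1) = f(0.415000) = -0.500116
  f(a) × f(c) ≥ 0, new interval: [0.415000, 0.920000]
Iteration 2:
  c_2 = (0.415000 + 0.920000)/2 = 0.667500
  f(c_2) = f(0.667500) = -0.117872
  f(a) × f(c) ≥ 0, new interval: [0.667500, 0.920000]

After 2 iteration(s), the approximation is c_2 = 0.667500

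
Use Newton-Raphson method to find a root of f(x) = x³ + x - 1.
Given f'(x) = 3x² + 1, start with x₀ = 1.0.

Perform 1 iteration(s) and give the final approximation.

f(x) = x³ + x - 1
f'(x) = 3x² + 1
x₀ = 1.0

Newton-Raphson formula: x_{n+1} = x_n - f(x_n)/f'(x_n)

Iteration 1:
  f(1.000000) = 1.000000
  f'(1.000000) = 4.000000
  x_1 = 1.000000 - 1.000000/4.000000 = 0.750000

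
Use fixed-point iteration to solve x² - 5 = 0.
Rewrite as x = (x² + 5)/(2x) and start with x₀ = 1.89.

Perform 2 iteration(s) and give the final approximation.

Equation: x² - 5 = 0
Fixed-point form: x = (x² + 5)/(2x)
x₀ = 1.89

x_1 = g(1.890000) = 2.267751
x_2 = g(2.267751) = 2.236289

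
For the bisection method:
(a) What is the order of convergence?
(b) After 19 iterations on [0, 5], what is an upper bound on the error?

(a) Bisection has linear (order 1) convergence; the error is halved each step.

(b) Error bound = (b-a)/2^n = (5 - 0)/2^{19}
    = 5/2^{19}

(a) 1 (linear); (b) error ≤ 9.54e-06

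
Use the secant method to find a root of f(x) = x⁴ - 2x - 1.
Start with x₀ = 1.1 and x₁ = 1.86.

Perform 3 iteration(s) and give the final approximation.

f(x) = x⁴ - 2x - 1
x₀ = 1.1, x₁ = 1.86

Secant formula: x_{n+1} = x_n - f(x_n)(x_n - x_{n-1})/(f(x_n) - f(x_{n-1}))

Iteration 1:
  f(1.100000) = -1.735900
  f(1.860000) = 7.248832
  x_2 = 1.860000 - 7.248832×(1.860000 - 1.100000)/(7.248832 - (-1.735900))
       = 1.246836
Iteration 2:
  f(1.860000) = 7.248832
  f(1.246836) = -1.076890
  x_3 = 1.246836 - (-1.076890)×(1.246836 - 1.860000)/(-1.076890 - 7.248832)
       = 1.326146
Iteration 3:
  f(1.246836) = -1.076890
  f(1.326146) = -0.559397
  x_4 = 1.326146 - (-0.559397)×(1.326146 - 1.246836)/(-0.559397 - (-1.076890))
       = 1.411878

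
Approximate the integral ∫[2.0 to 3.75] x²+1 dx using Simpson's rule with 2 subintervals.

f(x) = x²+1
a = 2.0, b = 3.75, n = 2
h = (b - a)/n = 0.875000

Simpson's rule: (h/3)[f(x₀) + 4f(x₁) + 2f(x₂) + ... + f(xₙ)]

x_0 = 2.0000, f(x_0) = 5.000000, coefficient = 1
x_1 = 2.8750, f(x_1) = 9.265625, coefficient = 4
x_2 = 3.7500, f(x_2) = 15.062500, coefficient = 1

I ≈ (0.875000/3) × 57.125000 = 16.661458
Exact value: 16.661458
Error: 0.000000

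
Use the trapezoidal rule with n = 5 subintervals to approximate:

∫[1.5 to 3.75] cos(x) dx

f(x) = cos(x)
a = 1.5, b = 3.75, n = 5
h = (b - a)/n = 0.450000

Trapezoidal rule: (h/2)[f(x₀) + 2f(x₁) + 2f(x₂) + ... + f(xₙ)]

x_0 = 1.5000, f(x_0) = 0.070737, coefficient = 1
x_1 = 1.9500, f(x_1) = -0.370181, coefficient = 2
x_2 = 2.4000, f(x_2) = -0.737394, coefficient = 2
x_3 = 2.8500, f(x_3) = -0.957787, coefficient = 2
x_4 = 3.3000, f(x_4) = -0.987480, coefficient = 2
x_5 = 3.7500, f(x_5) = -0.820559, coefficient = 1

I ≈ (0.450000/2) × -6.855505 = -1.542489
Exact value: -1.569056
Error: 0.026568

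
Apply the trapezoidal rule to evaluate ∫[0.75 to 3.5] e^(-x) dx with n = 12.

f(x) = e^(-x)
a = 0.75, b = 3.5, n = 12
h = (b - a)/n = 0.229167

Trapezoidal rule: (h/2)[f(x₀) + 2f(x₁) + 2f(x₂) + ... + f(xₙ)]

x_0 = 0.7500, f(x_0) = 0.472367, coefficient = 1
x_1 = 0.9792, f(x_1) = 0.375624, coefficient = 2
x_2 = 1.2083, f(x_2) = 0.298695, coefficient = 2
x_3 = 1.4375, f(x_3) = 0.237521, coefficient = 2
x_4 = 1.6667, f(x_4) = 0.188876, coefficient = 2
x_5 = 1.8958, f(x_5) = 0.150193, coefficient = 2
x_6 = 2.1250, f(x_6) = 0.119433, coefficient = 2
x_7 = 2.3542, f(x_7) = 0.094973, coefficient = 2
x_8 = 2.5833, f(x_8) = 0.075522, coefficient = 2
x_9 = 2.8125, f(x_9) = 0.060055, coefficient = 2
x_10 = 3.0417, f(x_10) = 0.047755, coefficient = 2
x_11 = 3.2708, f(x_11) = 0.037975, coefficient = 2
x_12 = 3.5000, f(x_12) = 0.030197, coefficient = 1

I ≈ (0.229167/2) × 3.875805 = 0.444103
Exact value: 0.442169
Error: 0.001933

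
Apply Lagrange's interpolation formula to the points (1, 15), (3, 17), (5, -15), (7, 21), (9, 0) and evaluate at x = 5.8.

Lagrange interpolation formula:
P(x) = Σ yᵢ × Lᵢ(x)
where Lᵢ(x) = Π_{j≠i} (x - xⱼ)/(xᵢ - xⱼ)

L_0(5.8) = (5.8 - 3)/(1 - 3) × (5.8 - 5)/(1 - 5) × (5.8 - 7)/(1 - 7) × (5.8 - 9)/(1 - 9) = 0.022400
L_1(5.8) = (5.8 - 1)/(3 - 1) × (5.8 - 5)/(3 - 5) × (5.8 - 7)/(3 - 7) × (5.8 - 9)/(3 - 9) = -0.153600
L_2(5.8) = (5.8 - 1)/(5 - 1) × (5.8 - 3)/(5 - 3) × (5.8 - 7)/(5 - 7) × (5.8 - 9)/(5 - 9) = 0.806400
L_3(5.8) = (5.8 - 1)/(7 - 1) × (5.8 - 3)/(7 - 3) × (5.8 - 5)/(7 - 5) × (5.8 - 9)/(7 - 9) = 0.358400
L_4(5.8) = (5.8 - 1)/(9 - 1) × (5.8 - 3)/(9 - 3) × (5.8 - 5)/(9 - 5) × (5.8 - 7)/(9 - 7) = -0.033600

P(5.8) = 15×L_0(5.8) + 17×L_1(5.8) + (-15)×L_2(5.8) + 21×L_3(5.8) + 0×L_4(5.8)
P(5.8) = -6.844800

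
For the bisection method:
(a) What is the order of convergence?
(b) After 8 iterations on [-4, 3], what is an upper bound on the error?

(a) Bisection has linear (order 1) convergence; the error is halved each step.

(b) Error bound = (b-a)/2^n = (3 - (-4))/2^{8}
    = 7/2^{8}

(a) 1 (linear); (b) error ≤ 2.73e-02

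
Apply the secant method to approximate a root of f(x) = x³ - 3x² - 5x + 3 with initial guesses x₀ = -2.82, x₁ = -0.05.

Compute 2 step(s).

f(x) = x³ - 3x² - 5x + 3
x₀ = -2.82, x₁ = -0.05

Secant formula: x_{n+1} = x_n - f(x_n)(x_n - x_{n-1})/(f(x_n) - f(x_{n-1}))

Iteration 1:
  f(-2.820000) = -29.182968
  f(-0.050000) = 3.242375
  x_2 = -0.050000 - 3.242375×(-0.050000 - (-2.820000))/(3.242375 - (-29.182968))
       = -0.326986
Iteration 2:
  f(-0.050000) = 3.242375
  f(-0.326986) = 4.279210
  x_3 = -0.326986 - 4.279210×(-0.326986 - (-0.050000))/(4.279210 - 3.242375)
       = 0.816188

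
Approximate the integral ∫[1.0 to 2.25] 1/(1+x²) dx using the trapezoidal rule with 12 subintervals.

f(x) = 1/(1+x²)
a = 1.0, b = 2.25, n = 12
h = (b - a)/n = 0.104167

Trapezoidal rule: (h/2)[f(x₀) + 2f(x₁) + 2f(x₂) + ... + f(xₙ)]

x_0 = 1.0000, f(x_0) = 0.500000, coefficient = 1
x_1 = 1.1042, f(x_1) = 0.450616, coefficient = 2
x_2 = 1.2083, f(x_2) = 0.406493, coefficient = 2
x_3 = 1.3125, f(x_3) = 0.367288, coefficient = 2
x_4 = 1.4167, f(x_4) = 0.332564, coefficient = 2
x_5 = 1.5208, f(x_5) = 0.301847, coefficient = 2
x_6 = 1.6250, f(x_6) = 0.274678, coefficient = 2
x_7 = 1.7292, f(x_7) = 0.250625, coefficient = 2
x_8 = 1.8333, f(x_8) = 0.229299, coefficient = 2
x_9 = 1.9375, f(x_9) = 0.210353, coefficient = 2
x_10 = 2.0417, f(x_10) = 0.193483, coefficient = 2
x_11 = 2.1458, f(x_11) = 0.178425, coefficient = 2
x_12 = 2.2500, f(x_12) = 0.164948, coefficient = 1

I ≈ (0.104167/2) × 7.056293 = 0.367515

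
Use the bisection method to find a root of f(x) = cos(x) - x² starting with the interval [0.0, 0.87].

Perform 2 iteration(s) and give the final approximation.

f(x) = cos(x) - x²
Initial interval: [0.0, 0.87]

Iteration 1:
  c_1 = (0.000000 + 0.870000)/2 = 0.435000
  f(c_1) = f(0.435000) = 0.717645
  f(a) × f(c) ≥ 0, new interval: [0.435000, 0.870000]
Iteration 2:
  c_2 = (0.435000 + 0.870000)/2 = 0.652500
  f(c_2) = f(0.652500) = 0.368812
  f(a) × f(c) ≥ 0, new interval: [0.652500, 0.870000]

After 2 iteration(s), the approximation is c_2 = 0.652500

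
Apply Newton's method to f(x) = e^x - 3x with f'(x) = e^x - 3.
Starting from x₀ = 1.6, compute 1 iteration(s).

f(x) = e^x - 3x
f'(x) = e^x - 3
x₀ = 1.6

Newton-Raphson formula: x_{n+1} = x_n - f(x_n)/f'(x_n)

Iteration 1:
  f(1.600000) = 0.153032
  f'(1.600000) = 1.953032
  x_1 = 1.600000 - 0.153032/1.953032 = 1.521644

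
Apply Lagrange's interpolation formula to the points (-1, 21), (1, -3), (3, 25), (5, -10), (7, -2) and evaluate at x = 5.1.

Lagrange interpolation formula:
P(x) = Σ yᵢ × Lᵢ(x)
where Lᵢ(x) = Π_{j≠i} (x - xⱼ)/(xᵢ - xⱼ)

L_0(5.1) = (5.1 - 1)/(-1 - 1) × (5.1 - 3)/(-1 - 3) × (5.1 - 5)/(-1 - 5) × (5.1 - 7)/(-1 - 7) = -0.004260
L_1(5.1) = (5.1 - (-1))/(1 - (-1)) × (5.1 - 3)/(1 - 3) × (5.1 - 5)/(1 - 5) × (5.1 - 7)/(1 - 7) = 0.025353
L_2(5.1) = (5.1 - (-1))/(3 - (-1)) × (5.1 - 1)/(3 - 1) × (5.1 - 5)/(3 - 5) × (5.1 - 7)/(3 - 7) = -0.074248
L_3(5.1) = (5.1 - (-1))/(5 - (-1)) × (5.1 - 1)/(5 - 1) × (5.1 - 3)/(5 - 3) × (5.1 - 7)/(5 - 7) = 1.039478
L_4(5.1) = (5.1 - (-1))/(7 - (-1)) × (5.1 - 1)/(7 - 1) × (5.1 - 3)/(7 - 3) × (5.1 - 5)/(7 - 5) = 0.013677

P(5.1) = 21×L_0(5.1) + (-3)×L_1(5.1) + 25×L_2(5.1) + (-10)×L_3(5.1) + (-2)×L_4(5.1)
P(5.1) = -12.443870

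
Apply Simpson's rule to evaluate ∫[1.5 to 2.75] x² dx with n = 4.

f(x) = x²
a = 1.5, b = 2.75, n = 4
h = (b - a)/n = 0.312500

Simpson's rule: (h/3)[f(x₀) + 4f(x₁) + 2f(x₂) + ... + f(xₙ)]

x_0 = 1.5000, f(x_0) = 2.250000, coefficient = 1
x_1 = 1.8125, f(x_1) = 3.285156, coefficient = 4
x_2 = 2.1250, f(x_2) = 4.515625, coefficient = 2
x_3 = 2.4375, f(x_3) = 5.941406, coefficient = 4
x_4 = 2.7500, f(x_4) = 7.562500, coefficient = 1

I ≈ (0.312500/3) × 55.750000 = 5.807292
Exact value: 5.807292
Error: 0.000000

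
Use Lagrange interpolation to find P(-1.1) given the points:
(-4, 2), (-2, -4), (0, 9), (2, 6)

Lagrange interpolation formula:
P(x) = Σ yᵢ × Lᵢ(x)
where Lᵢ(x) = Π_{j≠i} (x - xⱼ)/(xᵢ - xⱼ)

L_0(-1.1) = (-1.1 - (-2))/(-4 - (-2)) × (-1.1 - 0)/(-4 - 0) × (-1.1 - 2)/(-4 - 2) = -0.063938
L_1(-1.1) = (-1.1 - (-4))/(-2 - (-4)) × (-1.1 - 0)/(-2 - 0) × (-1.1 - 2)/(-2 - 2) = 0.618062
L_2(-1.1) = (-1.1 - (-4))/(0 - (-4)) × (-1.1 - (-2))/(0 - (-2)) × (-1.1 - 2)/(0 - 2) = 0.505687
L_3(-1.1) = (-1.1 - (-4))/(2 - (-4)) × (-1.1 - (-2))/(2 - (-2)) × (-1.1 - 0)/(2 - 0) = -0.059812

P(-1.1) = 2×L_0(-1.1) + (-4)×L_1(-1.1) + 9×L_2(-1.1) + 6×L_3(-1.1)
P(-1.1) = 1.592187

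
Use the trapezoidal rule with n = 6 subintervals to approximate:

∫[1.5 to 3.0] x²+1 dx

f(x) = x²+1
a = 1.5, b = 3.0, n = 6
h = (b - a)/n = 0.250000

Trapezoidal rule: (h/2)[f(x₀) + 2f(x₁) + 2f(x₂) + ... + f(xₙ)]

x_0 = 1.5000, f(x_0) = 3.250000, coefficient = 1
x_1 = 1.7500, f(x_1) = 4.062500, coefficient = 2
x_2 = 2.0000, f(x_2) = 5.000000, coefficient = 2
x_3 = 2.2500, f(x_3) = 6.062500, coefficient = 2
x_4 = 2.5000, f(x_4) = 7.250000, coefficient = 2
x_5 = 2.7500, f(x_5) = 8.562500, coefficient = 2
x_6 = 3.0000, f(x_6) = 10.000000, coefficient = 1

I ≈ (0.250000/2) × 75.125000 = 9.390625
Exact value: 9.375000
Error: 0.015625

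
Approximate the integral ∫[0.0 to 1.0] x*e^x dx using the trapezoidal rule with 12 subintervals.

f(x) = x*e^x
a = 0.0, b = 1.0, n = 12
h = (b - a)/n = 0.083333

Trapezoidal rule: (h/2)[f(x₀) + 2f(x₁) + 2f(x₂) + ... + f(xₙ)]

x_0 = 0.0000, f(x_0) = 0.000000, coefficient = 1
x_1 = 0.0833, f(x_1) = 0.090575, coefficient = 2
x_2 = 0.1667, f(x_2) = 0.196893, coefficient = 2
x_3 = 0.2500, f(x_3) = 0.321006, coefficient = 2
x_4 = 0.3333, f(x_4) = 0.465204, coefficient = 2
x_5 = 0.4167, f(x_5) = 0.632040, coefficient = 2
x_6 = 0.5000, f(x_6) = 0.824361, coefficient = 2
x_7 = 0.5833, f(x_7) = 1.045334, coefficient = 2
x_8 = 0.6667, f(x_8) = 1.298489, coefficient = 2
x_9 = 0.7500, f(x_9) = 1.587750, coefficient = 2
x_10 = 0.8333, f(x_10) = 1.917480, coefficient = 2
x_11 = 0.9167, f(x_11) = 2.292528, coefficient = 2
x_12 = 1.0000, f(x_12) = 2.718282, coefficient = 1

I ≈ (0.083333/2) × 24.061606 = 1.002567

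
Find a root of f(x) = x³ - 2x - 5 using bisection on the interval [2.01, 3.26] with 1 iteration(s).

f(x) = x³ - 2x - 5
Initial interval: [2.01, 3.26]

Iteration 1:
  c_1 = (2.010000 + 3.260000)/2 = 2.635000
  f(c_1) = f(2.635000) = 8.025398
  f(a) × f(c) < 0, new interval: [2.010000, 2.635000]

After 1 iteration(s), the approximation is c_1 = 2.635000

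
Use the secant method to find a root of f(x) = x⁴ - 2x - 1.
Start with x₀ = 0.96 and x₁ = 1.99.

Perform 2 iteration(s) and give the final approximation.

f(x) = x⁴ - 2x - 1
x₀ = 0.96, x₁ = 1.99

Secant formula: x_{n+1} = x_n - f(x_n)(x_n - x_{n-1})/(f(x_n) - f(x_{n-1}))

Iteration 1:
  f(0.960000) = -2.070653
  f(1.990000) = 10.702392
  x_2 = 1.990000 - 10.702392×(1.990000 - 0.960000)/(10.702392 - (-2.070653))
       = 1.126975
Iteration 2:
  f(1.990000) = 10.702392
  f(1.126975) = -1.640867
  x_3 = 1.126975 - (-1.640867)×(1.126975 - 1.990000)/(-1.640867 - 10.702392)
       = 1.241702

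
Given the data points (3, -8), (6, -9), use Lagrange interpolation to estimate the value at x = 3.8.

Lagrange interpolation formula:
P(x) = Σ yᵢ × Lᵢ(x)
where Lᵢ(x) = Π_{j≠i} (x - xⱼ)/(xᵢ - xⱼ)

L_0(3.8) = (3.8 - 6)/(3 - 6) = 0.733333
L_1(3.8) = (3.8 - 3)/(6 - 3) = 0.266667

P(3.8) = (-8)×L_0(3.8) + (-9)×L_1(3.8)
P(3.8) = -8.266667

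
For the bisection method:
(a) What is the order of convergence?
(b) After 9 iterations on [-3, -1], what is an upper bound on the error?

(a) Bisection has linear (order 1) convergence; the error is halved each step.

(b) Error bound = (b-a)/2^n = (-1 - (-3))/2^{9}
    = 2/2^{9}

(a) 1 (linear); (b) error ≤ 3.91e-03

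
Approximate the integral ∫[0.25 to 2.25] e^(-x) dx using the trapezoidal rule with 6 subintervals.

f(x) = e^(-x)
a = 0.25, b = 2.25, n = 6
h = (b - a)/n = 0.333333

Trapezoidal rule: (h/2)[f(x₀) + 2f(x₁) + 2f(x₂) + ... + f(xₙ)]

x_0 = 0.2500, f(x_0) = 0.778801, coefficient = 1
x_1 = 0.5833, f(x_1) = 0.558035, coefficient = 2
x_2 = 0.9167, f(x_2) = 0.399850, coefficient = 2
x_3 = 1.2500, f(x_3) = 0.286505, coefficient = 2
x_4 = 1.5833, f(x_4) = 0.205290, coefficient = 2
x_5 = 1.9167, f(x_5) = 0.147096, coefficient = 2
x_6 = 2.2500, f(x_6) = 0.105399, coefficient = 1

I ≈ (0.333333/2) × 4.077751 = 0.679625
Exact value: 0.673402
Error: 0.006224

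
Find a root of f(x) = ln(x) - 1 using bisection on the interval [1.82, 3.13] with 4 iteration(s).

f(x) = ln(x) - 1
Initial interval: [1.82, 3.13]

Iteration 1:
  c_1 = (1.820000 + 3.130000)/2 = 2.475000
  f(c_1) = f(2.475000) = -0.093760
  f(a) × f(c) ≥ 0, new interval: [2.475000, 3.130000]
Iteration 2:
  c_2 = (2.475000 + 3.130000)/2 = 2.802500
  f(c_2) = f(2.802500) = 0.030512
  f(a) × f(c) < 0, new interval: [2.475000, 2.802500]
Iteration 3:
  c_3 = (2.475000 + 2.802500)/2 = 2.638750
  f(c_3) = f(2.638750) = -0.029695
  f(a) × f(c) ≥ 0, new interval: [2.638750, 2.802500]
Iteration 4:
  c_4 = (2.638750 + 2.802500)/2 = 2.720625
  f(c_4) = f(2.720625) = 0.000862
  f(a) × f(c) < 0, new interval: [2.638750, 2.720625]

After 4 iteration(s), the approximation is c_4 = 2.720625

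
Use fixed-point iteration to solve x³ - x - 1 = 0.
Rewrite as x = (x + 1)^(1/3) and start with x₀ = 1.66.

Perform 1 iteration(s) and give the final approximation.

Equation: x³ - x - 1 = 0
Fixed-point form: x = (x + 1)^(1/3)
x₀ = 1.66

x_1 = g(1.660000) = 1.385566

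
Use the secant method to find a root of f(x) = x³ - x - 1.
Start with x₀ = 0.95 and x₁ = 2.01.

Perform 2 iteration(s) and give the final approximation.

f(x) = x³ - x - 1
x₀ = 0.95, x₁ = 2.01

Secant formula: x_{n+1} = x_n - f(x_n)(x_n - x_{n-1})/(f(x_n) - f(x_{n-1}))

Iteration 1:
  f(0.950000) = -1.092625
  f(2.010000) = 5.110601
  x_2 = 2.010000 - 5.110601×(2.010000 - 0.950000)/(5.110601 - (-1.092625))
       = 1.136706
Iteration 2:
  f(2.010000) = 5.110601
  f(1.136706) = -0.667966
  x_3 = 1.136706 - (-0.667966)×(1.136706 - 2.010000)/(-0.667966 - 5.110601)
       = 1.237654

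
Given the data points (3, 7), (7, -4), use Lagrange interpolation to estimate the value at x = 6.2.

Lagrange interpolation formula:
P(x) = Σ yᵢ × Lᵢ(x)
where Lᵢ(x) = Π_{j≠i} (x - xⱼ)/(xᵢ - xⱼ)

L_0(6.2) = (6.2 - 7)/(3 - 7) = 0.200000
L_1(6.2) = (6.2 - 3)/(7 - 3) = 0.800000

P(6.2) = 7×L_0(6.2) + (-4)×L_1(6.2)
P(6.2) = -1.800000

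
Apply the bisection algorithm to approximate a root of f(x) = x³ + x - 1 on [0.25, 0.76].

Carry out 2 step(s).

f(x) = x³ + x - 1
Initial interval: [0.25, 0.76]

Iteration 1:
  c_1 = (0.250000 + 0.760000)/2 = 0.505000
  f(c_1) = f(0.505000) = -0.366212
  f(a) × f(c) ≥ 0, new interval: [0.505000, 0.760000]
Iteration 2:
  c_2 = (0.505000 + 0.760000)/2 = 0.632500
  f(c_2) = f(0.632500) = -0.114464
  f(a) × f(c) ≥ 0, new interval: [0.632500, 0.760000]

After 2 iteration(s), the approximation is c_2 = 0.632500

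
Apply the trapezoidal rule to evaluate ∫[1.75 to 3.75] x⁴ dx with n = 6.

f(x) = x⁴
a = 1.75, b = 3.75, n = 6
h = (b - a)/n = 0.333333

Trapezoidal rule: (h/2)[f(x₀) + 2f(x₁) + 2f(x₂) + ... + f(xₙ)]

x_0 = 1.7500, f(x_0) = 9.378906, coefficient = 1
x_1 = 2.0833, f(x_1) = 18.838011, coefficient = 2
x_2 = 2.4167, f(x_2) = 34.108845, coefficient = 2
x_3 = 2.7500, f(x_3) = 57.191406, coefficient = 2
x_4 = 3.0833, f(x_4) = 90.381993, coefficient = 2
x_5 = 3.4167, f(x_5) = 136.273196, coefficient = 2
x_6 = 3.7500, f(x_6) = 197.753906, coefficient = 1

I ≈ (0.333333/2) × 880.719715 = 146.786619
Exact value: 145.032813
Error: 1.753807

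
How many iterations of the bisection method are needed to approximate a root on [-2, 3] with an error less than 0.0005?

We need (b-a)/2^n ≤ 0.0005
(3 - (-2))/2^n ≤ 0.0005
5/2^n ≤ 0.0005
2^n ≥ 10000
n ≥ log₂(10000) = 13.29
n ≥ 14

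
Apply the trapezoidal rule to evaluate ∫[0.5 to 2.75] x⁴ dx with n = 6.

f(x) = x⁴
a = 0.5, b = 2.75, n = 6
h = (b - a)/n = 0.375000

Trapezoidal rule: (h/2)[f(x₀) + 2f(x₁) + 2f(x₂) + ... + f(xₙ)]

x_0 = 0.5000, f(x_0) = 0.062500, coefficient = 1
x_1 = 0.8750, f(x_1) = 0.586182, coefficient = 2
x_2 = 1.2500, f(x_2) = 2.441406, coefficient = 2
x_3 = 1.6250, f(x_3) = 6.972900, coefficient = 2
x_4 = 2.0000, f(x_4) = 16.000000, coefficient = 2
x_5 = 2.3750, f(x_5) = 31.816650, coefficient = 2
x_6 = 2.7500, f(x_6) = 57.191406, coefficient = 1

I ≈ (0.375000/2) × 172.888184 = 32.416534
Exact value: 31.449023
Error: 0.967511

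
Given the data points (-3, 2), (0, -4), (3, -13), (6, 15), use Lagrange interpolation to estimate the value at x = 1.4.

Lagrange interpolation formula:
P(x) = Σ yᵢ × Lᵢ(x)
where Lᵢ(x) = Π_{j≠i} (x - xⱼ)/(xᵢ - xⱼ)

L_0(1.4) = (1.4 - 0)/(-3 - 0) × (1.4 - 3)/(-3 - 3) × (1.4 - 6)/(-3 - 6) = -0.063605
L_1(1.4) = (1.4 - (-3))/(0 - (-3)) × (1.4 - 3)/(0 - 3) × (1.4 - 6)/(0 - 6) = 0.599704
L_2(1.4) = (1.4 - (-3))/(3 - (-3)) × (1.4 - 0)/(3 - 0) × (1.4 - 6)/(3 - 6) = 0.524741
L_3(1.4) = (1.4 - (-3))/(6 - (-3)) × (1.4 - 0)/(6 - 0) × (1.4 - 3)/(6 - 3) = -0.060840

P(1.4) = 2×L_0(1.4) + (-4)×L_1(1.4) + (-13)×L_2(1.4) + 15×L_3(1.4)
P(1.4) = -10.260247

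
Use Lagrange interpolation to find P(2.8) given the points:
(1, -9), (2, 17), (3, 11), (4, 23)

Lagrange interpolation formula:
P(x) = Σ yᵢ × Lᵢ(x)
where Lᵢ(x) = Π_{j≠i} (x - xⱼ)/(xᵢ - xⱼ)

L_0(2.8) = (2.8 - 2)/(1 - 2) × (2.8 - 3)/(1 - 3) × (2.8 - 4)/(1 - 4) = -0.032000
L_1(2.8) = (2.8 - 1)/(2 - 1) × (2.8 - 3)/(2 - 3) × (2.8 - 4)/(2 - 4) = 0.216000
L_2(2.8) = (2.8 - 1)/(3 - 1) × (2.8 - 2)/(3 - 2) × (2.8 - 4)/(3 - 4) = 0.864000
L_3(2.8) = (2.8 - 1)/(4 - 1) × (2.8 - 2)/(4 - 2) × (2.8 - 3)/(4 - 3) = -0.048000

P(2.8) = (-9)×L_0(2.8) + 17×L_1(2.8) + 11×L_2(2.8) + 23×L_3(2.8)
P(2.8) = 12.360000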